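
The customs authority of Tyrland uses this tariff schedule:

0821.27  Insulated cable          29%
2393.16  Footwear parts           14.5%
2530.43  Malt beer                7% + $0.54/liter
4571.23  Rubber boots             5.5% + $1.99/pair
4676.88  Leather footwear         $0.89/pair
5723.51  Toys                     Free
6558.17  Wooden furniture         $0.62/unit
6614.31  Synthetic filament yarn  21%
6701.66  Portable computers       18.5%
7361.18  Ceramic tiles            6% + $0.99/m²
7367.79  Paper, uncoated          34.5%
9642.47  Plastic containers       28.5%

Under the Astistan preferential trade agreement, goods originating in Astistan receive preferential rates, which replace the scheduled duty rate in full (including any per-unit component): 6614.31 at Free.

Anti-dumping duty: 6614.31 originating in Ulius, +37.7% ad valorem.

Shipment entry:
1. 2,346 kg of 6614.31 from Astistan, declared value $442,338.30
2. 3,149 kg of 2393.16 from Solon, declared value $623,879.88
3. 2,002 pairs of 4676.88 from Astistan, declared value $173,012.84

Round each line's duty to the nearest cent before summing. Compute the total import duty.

Line 1 (6614.31, Astistan, 2,346 kg, $442,338.30):
Base rate for 6614.31 is 21%.
Origin Astistan qualifies under the Tyrland–Astistan agreement and 6614.31 is covered: preferential rate Free applies instead.
The additional-duty order on 6614.31 targets Ulius, not Astistan; it does not apply.
Duty = $442,338.30 × 0% = $0.00.
Line 2 (2393.16, Solon, 3,149 kg, $623,879.88):
Base rate for 2393.16 is 14.5%.
Duty = $623,879.88 × 14.5% = $90,462.58.
Line 3 (4676.88, Astistan, 2,002 pairs, $173,012.84):
Base rate for 4676.88 is $0.89/pair.
Origin Astistan is the FTA partner but 4676.88 is not on the preference list; base rate stands.
Duty = 2,002 × $0.89 = $1,781.78.
Total = $0.00 + $90,462.58 + $1,781.78 = $92,244.36.

$92,244.36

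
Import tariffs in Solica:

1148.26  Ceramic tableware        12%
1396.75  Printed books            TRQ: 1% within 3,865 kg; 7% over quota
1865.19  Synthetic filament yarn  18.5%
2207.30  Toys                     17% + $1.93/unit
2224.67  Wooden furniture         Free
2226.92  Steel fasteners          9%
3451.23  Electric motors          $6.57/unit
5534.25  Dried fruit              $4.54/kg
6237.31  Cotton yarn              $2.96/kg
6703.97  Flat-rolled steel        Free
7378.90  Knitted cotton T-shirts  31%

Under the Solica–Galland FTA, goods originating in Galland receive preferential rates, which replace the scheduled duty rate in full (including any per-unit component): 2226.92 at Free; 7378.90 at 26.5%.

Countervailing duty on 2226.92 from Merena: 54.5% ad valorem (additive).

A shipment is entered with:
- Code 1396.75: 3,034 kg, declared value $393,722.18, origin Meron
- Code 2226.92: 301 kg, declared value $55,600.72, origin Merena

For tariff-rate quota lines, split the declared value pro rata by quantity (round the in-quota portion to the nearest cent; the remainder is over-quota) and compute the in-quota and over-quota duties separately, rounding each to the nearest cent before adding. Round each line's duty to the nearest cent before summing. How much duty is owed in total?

Line 1 (1396.75, Meron, 3,034 kg, $393,722.18):
Code 1396.75 is under a tariff-rate quota (threshold 3,865 kg). Quantity 3,034 kg is within the quota, so the in-quota rate 1% applies to the full value.
Duty = $393,722.18 × 1% = $3,937.22.
Line 2 (2226.92, Merena, 301 kg, $55,600.72):
Base rate for 2226.92 is 9%.
2226.92 has an FTA preferential rate, but origin Merena is not Galland; base rate stands.
Additional duty on 2226.92 from Merena: +54.5%. Applied ad valorem rate: 9% + 54.5% = 63.5%.
Duty = $55,600.72 × 63.5% = $35,306.46.
Total = $3,937.22 + $35,306.46 = $39,243.68.

$39,243.68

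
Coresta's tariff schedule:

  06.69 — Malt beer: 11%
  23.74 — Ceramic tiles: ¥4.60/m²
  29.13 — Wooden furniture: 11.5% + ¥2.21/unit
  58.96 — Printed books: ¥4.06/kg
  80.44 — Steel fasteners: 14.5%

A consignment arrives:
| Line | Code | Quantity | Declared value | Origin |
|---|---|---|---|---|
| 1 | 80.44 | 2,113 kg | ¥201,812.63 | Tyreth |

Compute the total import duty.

Line 1 (80.44, Tyreth, 2,113 kg, ¥201,812.63):
Base rate for 80.44 is 14.5%.
Duty = ¥201,812.63 × 14.5% = ¥29,262.83.

¥29,262.83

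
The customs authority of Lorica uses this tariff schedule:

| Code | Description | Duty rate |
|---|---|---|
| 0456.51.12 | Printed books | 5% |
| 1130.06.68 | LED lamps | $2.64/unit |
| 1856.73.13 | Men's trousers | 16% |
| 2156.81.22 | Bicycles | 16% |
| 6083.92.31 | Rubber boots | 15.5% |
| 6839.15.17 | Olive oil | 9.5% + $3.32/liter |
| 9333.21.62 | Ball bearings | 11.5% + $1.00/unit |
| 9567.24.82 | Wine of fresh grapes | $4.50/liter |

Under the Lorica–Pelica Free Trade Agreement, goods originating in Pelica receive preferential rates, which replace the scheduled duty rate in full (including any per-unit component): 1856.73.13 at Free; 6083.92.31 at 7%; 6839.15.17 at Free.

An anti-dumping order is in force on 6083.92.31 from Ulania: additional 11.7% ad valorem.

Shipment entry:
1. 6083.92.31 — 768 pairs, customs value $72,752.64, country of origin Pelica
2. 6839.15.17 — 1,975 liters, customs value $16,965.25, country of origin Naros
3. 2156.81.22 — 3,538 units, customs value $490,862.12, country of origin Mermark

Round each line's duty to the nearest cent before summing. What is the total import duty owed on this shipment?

$91,799.32

Line 1 (6083.92.31, Pelica, 768 pairs, $72,752.64):
Base rate for 6083.92.31 is 15.5%.
Origin Pelica qualifies under the Lorica–Pelica agreement and 6083.92.31 is covered: preferential rate 7% applies instead.
The additional-duty order on 6083.92.31 targets Ulania, not Pelica; it does not apply.
Duty = $72,752.64 × 7% = $5,092.68.
Line 2 (6839.15.17, Naros, 1,975 liters, $16,965.25):
Base rate for 6839.15.17 is 9.5% + $3.32/liter.
6839.15.17 has an FTA preferential rate, but origin Naros is not Pelica; base rate stands.
Duty = $16,965.25 × 9.5% + 1,975 × $3.32 = $8,168.70.
Line 3 (2156.81.22, Mermark, 3,538 units, $490,862.12):
Base rate for 2156.81.22 is 16%.
Duty = $490,862.12 × 16% = $78,537.94.
Total = $5,092.68 + $8,168.70 + $78,537.94 = $91,799.32.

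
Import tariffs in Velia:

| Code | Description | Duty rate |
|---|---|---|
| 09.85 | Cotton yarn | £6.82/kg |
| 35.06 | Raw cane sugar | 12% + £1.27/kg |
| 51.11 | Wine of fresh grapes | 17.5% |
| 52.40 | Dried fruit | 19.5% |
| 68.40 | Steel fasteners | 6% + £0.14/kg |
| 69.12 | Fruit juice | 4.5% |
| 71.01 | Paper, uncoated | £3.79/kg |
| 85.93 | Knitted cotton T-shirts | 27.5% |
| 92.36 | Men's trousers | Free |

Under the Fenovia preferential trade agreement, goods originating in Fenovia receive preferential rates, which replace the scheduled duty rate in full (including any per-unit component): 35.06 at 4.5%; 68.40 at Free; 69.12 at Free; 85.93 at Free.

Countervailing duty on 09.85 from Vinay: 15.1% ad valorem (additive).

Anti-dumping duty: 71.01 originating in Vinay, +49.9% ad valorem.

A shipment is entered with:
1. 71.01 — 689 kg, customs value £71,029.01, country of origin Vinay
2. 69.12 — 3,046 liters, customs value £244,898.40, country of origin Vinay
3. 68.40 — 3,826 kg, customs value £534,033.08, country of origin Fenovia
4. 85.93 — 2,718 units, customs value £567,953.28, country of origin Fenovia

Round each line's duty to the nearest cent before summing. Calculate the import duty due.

£49,075.22

Line 1 (71.01, Vinay, 689 kg, £71,029.01):
Base rate for 71.01 is £3.79/kg.
Additional duty on 71.01 from Vinay: +49.9% ad valorem. Applied ad valorem rate = 49.9%.
Duty = £71,029.01 × 49.9% + 689 × £3.79 = £38,054.79.
Line 2 (69.12, Vinay, 3,046 liters, £244,898.40):
Base rate for 69.12 is 4.5%.
69.12 has an FTA preferential rate, but origin Vinay is not Fenovia; base rate stands.
Duty = £244,898.40 × 4.5% = £11,020.43.
Line 3 (68.40, Fenovia, 3,826 kg, £534,033.08):
Base rate for 68.40 is 6% + £0.14/kg.
Origin Fenovia qualifies under the Velia–Fenovia agreement and 68.40 is covered: preferential rate Free applies instead.
Duty = £534,033.08 × 0% = £0.00.
Line 4 (85.93, Fenovia, 2,718 units, £567,953.28):
Base rate for 85.93 is 27.5%.
Origin Fenovia qualifies under the Velia–Fenovia agreement and 85.93 is covered: preferential rate Free applies instead.
Duty = £567,953.28 × 0% = £0.00.
Total = £38,054.79 + £11,020.43 + £0.00 + £0.00 = £49,075.22.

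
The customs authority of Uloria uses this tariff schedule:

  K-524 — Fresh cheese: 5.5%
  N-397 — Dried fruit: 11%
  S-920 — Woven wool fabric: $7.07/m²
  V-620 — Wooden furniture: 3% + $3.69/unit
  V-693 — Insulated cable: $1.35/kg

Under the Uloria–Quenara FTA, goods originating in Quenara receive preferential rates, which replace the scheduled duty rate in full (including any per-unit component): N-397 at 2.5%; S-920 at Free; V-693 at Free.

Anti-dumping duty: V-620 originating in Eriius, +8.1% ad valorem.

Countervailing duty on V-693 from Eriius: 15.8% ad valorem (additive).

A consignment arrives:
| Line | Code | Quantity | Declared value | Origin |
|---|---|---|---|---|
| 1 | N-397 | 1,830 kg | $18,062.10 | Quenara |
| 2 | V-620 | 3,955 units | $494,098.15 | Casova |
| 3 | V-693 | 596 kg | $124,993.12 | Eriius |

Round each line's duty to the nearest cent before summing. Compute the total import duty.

$50,421.95

Line 1 (N-397, Quenara, 1,830 kg, $18,062.10):
Base rate for N-397 is 11%.
Origin Quenara qualifies under the Uloria–Quenara agreement and N-397 is covered: preferential rate 2.5% applies instead.
Duty = $18,062.10 × 2.5% = $451.55.
Line 2 (V-620, Casova, 3,955 units, $494,098.15):
Base rate for V-620 is 3% + $3.69/unit.
The additional-duty order on V-620 targets Eriius, not Casova; it does not apply.
Duty = $494,098.15 × 3% + 3,955 × $3.69 = $29,416.89.
Line 3 (V-693, Eriius, 596 kg, $124,993.12):
Base rate for V-693 is $1.35/kg.
V-693 has an FTA preferential rate, but origin Eriius is not Quenara; base rate stands.
Additional duty on V-693 from Eriius: +15.8% ad valorem. Applied ad valorem rate = 15.8%.
Duty = $124,993.12 × 15.8% + 596 × $1.35 = $20,553.51.
Total = $451.55 + $29,416.89 + $20,553.51 = $50,421.95.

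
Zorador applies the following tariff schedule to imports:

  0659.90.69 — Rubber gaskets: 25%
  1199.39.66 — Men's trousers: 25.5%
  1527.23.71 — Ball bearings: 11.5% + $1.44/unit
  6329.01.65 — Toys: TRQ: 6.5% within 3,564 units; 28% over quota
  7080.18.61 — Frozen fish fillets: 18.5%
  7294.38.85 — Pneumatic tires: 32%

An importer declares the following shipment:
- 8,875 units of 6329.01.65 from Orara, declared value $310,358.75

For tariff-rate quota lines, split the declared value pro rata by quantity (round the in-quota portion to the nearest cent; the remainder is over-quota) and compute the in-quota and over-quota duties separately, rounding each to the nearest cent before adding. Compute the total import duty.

Line 1 (6329.01.65, Orara, 8,875 units, $310,358.75):
Code 6329.01.65 is under a tariff-rate quota (threshold 3,564 units). In-quota: 3,564 units at 6.5%; over-quota: 5,311 units at 28%.
Pro-rata value split: in-quota = $310,358.75 × 3,564/8,875 = $124,633.08; over-quota = $310,358.75 − $124,633.08 = $185,725.67.
In-quota duty = $124,633.08 × 6.5% = $8,101.15. Over-quota duty = $185,725.67 × 28% = $52,003.19.
Line duty = $8,101.15 + $52,003.19 = $60,104.34.

$60,104.34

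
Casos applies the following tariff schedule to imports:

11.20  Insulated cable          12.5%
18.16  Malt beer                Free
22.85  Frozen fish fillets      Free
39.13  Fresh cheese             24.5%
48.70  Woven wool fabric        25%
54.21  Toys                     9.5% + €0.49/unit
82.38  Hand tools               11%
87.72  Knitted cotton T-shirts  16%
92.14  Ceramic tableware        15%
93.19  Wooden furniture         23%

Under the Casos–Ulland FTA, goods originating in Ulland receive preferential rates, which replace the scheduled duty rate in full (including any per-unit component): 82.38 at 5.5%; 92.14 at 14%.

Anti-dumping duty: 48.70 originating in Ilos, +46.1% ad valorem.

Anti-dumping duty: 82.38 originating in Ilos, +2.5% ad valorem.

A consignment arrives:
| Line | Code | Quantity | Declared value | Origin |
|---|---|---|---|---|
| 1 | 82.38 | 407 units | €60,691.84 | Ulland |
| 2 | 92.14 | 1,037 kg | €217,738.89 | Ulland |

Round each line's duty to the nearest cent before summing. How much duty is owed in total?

Line 1 (82.38, Ulland, 407 units, €60,691.84):
Base rate for 82.38 is 11%.
Origin Ulland qualifies under the Casos–Ulland agreement and 82.38 is covered: preferential rate 5.5% applies instead.
The additional-duty order on 82.38 targets Ilos, not Ulland; it does not apply.
Duty = €60,691.84 × 5.5% = €3,338.05.
Line 2 (92.14, Ulland, 1,037 kg, €217,738.89):
Base rate for 92.14 is 15%.
Origin Ulland qualifies under the Casos–Ulland agreement and 92.14 is covered: preferential rate 14% applies instead.
Duty = €217,738.89 × 14% = €30,483.44.
Total = €3,338.05 + €30,483.44 = €33,821.49.

€33,821.49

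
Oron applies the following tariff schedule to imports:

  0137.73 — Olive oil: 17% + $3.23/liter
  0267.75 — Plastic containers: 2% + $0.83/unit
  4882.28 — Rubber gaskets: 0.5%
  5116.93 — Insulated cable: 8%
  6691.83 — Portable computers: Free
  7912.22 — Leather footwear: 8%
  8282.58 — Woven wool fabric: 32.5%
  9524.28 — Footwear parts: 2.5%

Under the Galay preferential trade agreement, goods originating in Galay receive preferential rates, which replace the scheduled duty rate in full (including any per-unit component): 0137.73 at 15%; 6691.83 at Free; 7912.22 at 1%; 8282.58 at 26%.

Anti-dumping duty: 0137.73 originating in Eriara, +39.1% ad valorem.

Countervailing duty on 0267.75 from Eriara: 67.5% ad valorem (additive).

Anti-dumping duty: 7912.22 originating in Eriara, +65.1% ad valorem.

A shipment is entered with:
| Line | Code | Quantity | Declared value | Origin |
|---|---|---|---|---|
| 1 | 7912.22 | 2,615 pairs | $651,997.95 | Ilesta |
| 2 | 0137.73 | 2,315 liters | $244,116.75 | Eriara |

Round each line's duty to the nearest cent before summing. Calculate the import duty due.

Line 1 (7912.22, Ilesta, 2,615 pairs, $651,997.95):
Base rate for 7912.22 is 8%.
7912.22 has an FTA preferential rate, but origin Ilesta is not Galay; base rate stands.
The additional-duty order on 7912.22 targets Eriara, not Ilesta; it does not apply.
Duty = $651,997.95 × 8% = $52,159.84.
Line 2 (0137.73, Eriara, 2,315 liters, $244,116.75):
Base rate for 0137.73 is 17% + $3.23/liter.
0137.73 has an FTA preferential rate, but origin Eriara is not Galay; base rate stands.
Additional duty on 0137.73 from Eriara: +39.1%. Applied ad valorem rate: 17% + 39.1% = 56.1%.
Duty = $244,116.75 × 56.1% + 2,315 × $3.23 = $144,426.95.
Total = $52,159.84 + $144,426.95 = $196,586.79.

$196,586.79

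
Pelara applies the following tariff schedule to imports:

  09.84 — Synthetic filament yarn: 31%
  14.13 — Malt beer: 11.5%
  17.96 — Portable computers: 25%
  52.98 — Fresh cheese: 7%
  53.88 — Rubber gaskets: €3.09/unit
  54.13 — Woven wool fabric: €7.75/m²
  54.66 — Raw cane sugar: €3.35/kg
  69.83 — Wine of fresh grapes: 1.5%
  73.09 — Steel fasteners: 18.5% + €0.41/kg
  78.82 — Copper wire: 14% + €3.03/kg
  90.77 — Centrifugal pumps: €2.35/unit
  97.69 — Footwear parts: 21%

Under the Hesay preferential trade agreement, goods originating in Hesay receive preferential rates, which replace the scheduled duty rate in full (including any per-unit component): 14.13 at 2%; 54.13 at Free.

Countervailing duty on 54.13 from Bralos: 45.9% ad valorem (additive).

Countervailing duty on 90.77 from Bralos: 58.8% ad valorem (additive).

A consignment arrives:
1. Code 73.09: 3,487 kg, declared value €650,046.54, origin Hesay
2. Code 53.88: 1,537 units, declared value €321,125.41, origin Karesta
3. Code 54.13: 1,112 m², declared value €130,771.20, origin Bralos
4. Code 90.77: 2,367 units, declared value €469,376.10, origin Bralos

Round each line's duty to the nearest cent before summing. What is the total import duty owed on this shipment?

€476,635.19

Line 1 (73.09, Hesay, 3,487 kg, €650,046.54):
Base rate for 73.09 is 18.5% + €0.41/kg.
Origin Hesay is the FTA partner but 73.09 is not on the preference list; base rate stands.
Duty = €650,046.54 × 18.5% + 3,487 × €0.41 = €121,688.28.
Line 2 (53.88, Karesta, 1,537 units, €321,125.41):
Base rate for 53.88 is €3.09/unit.
Duty = 1,537 × €3.09 = €4,749.33.
Line 3 (54.13, Bralos, 1,112 m², €130,771.20):
Base rate for 54.13 is €7.75/m².
54.13 has an FTA preferential rate, but origin Bralos is not Hesay; base rate stands.
Additional duty on 54.13 from Bralos: +45.9% ad valorem. Applied ad valorem rate = 45.9%.
Duty = €130,771.20 × 45.9% + 1,112 × €7.75 = €68,641.98.
Line 4 (90.77, Bralos, 2,367 units, €469,376.10):
Base rate for 90.77 is €2.35/unit.
Additional duty on 90.77 from Bralos: +58.8% ad valorem. Applied ad valorem rate = 58.8%.
Duty = €469,376.10 × 58.8% + 2,367 × €2.35 = €281,555.60.
Total = €121,688.28 + €4,749.33 + €68,641.98 + €281,555.60 = €476,635.19.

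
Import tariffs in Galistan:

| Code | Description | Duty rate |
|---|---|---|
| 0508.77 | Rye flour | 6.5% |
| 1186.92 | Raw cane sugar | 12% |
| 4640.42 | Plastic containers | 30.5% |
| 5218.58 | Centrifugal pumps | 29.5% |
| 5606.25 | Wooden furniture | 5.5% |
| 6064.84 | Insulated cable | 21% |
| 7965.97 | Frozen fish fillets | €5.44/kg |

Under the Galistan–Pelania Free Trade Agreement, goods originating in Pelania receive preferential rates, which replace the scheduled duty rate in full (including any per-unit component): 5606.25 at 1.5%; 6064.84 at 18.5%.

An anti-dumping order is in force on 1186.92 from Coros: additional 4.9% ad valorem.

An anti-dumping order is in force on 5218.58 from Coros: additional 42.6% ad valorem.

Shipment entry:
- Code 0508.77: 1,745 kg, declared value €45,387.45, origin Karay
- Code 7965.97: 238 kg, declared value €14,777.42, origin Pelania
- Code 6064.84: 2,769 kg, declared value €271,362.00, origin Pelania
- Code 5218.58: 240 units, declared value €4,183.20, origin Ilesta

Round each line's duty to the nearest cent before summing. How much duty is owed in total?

Line 1 (0508.77, Karay, 1,745 kg, €45,387.45):
Base rate for 0508.77 is 6.5%.
Duty = €45,387.45 × 6.5% = €2,950.18.
Line 2 (7965.97, Pelania, 238 kg, €14,777.42):
Base rate for 7965.97 is €5.44/kg.
Origin Pelania is the FTA partner but 7965.97 is not on the preference list; base rate stands.
Duty = 238 × €5.44 = €1,294.72.
Line 3 (6064.84, Pelania, 2,769 kg, €271,362.00):
Base rate for 6064.84 is 21%.
Origin Pelania qualifies under the Galistan–Pelania agreement and 6064.84 is covered: preferential rate 18.5% applies instead.
Duty = €271,362.00 × 18.5% = €50,201.97.
Line 4 (5218.58, Ilesta, 240 units, €4,183.20):
Base rate for 5218.58 is 29.5%.
The additional-duty order on 5218.58 targets Coros, not Ilesta; it does not apply.
Duty = €4,183.20 × 29.5% = €1,234.04.
Total = €2,950.18 + €1,294.72 + €50,201.97 + €1,234.04 = €55,680.91.

€55,680.91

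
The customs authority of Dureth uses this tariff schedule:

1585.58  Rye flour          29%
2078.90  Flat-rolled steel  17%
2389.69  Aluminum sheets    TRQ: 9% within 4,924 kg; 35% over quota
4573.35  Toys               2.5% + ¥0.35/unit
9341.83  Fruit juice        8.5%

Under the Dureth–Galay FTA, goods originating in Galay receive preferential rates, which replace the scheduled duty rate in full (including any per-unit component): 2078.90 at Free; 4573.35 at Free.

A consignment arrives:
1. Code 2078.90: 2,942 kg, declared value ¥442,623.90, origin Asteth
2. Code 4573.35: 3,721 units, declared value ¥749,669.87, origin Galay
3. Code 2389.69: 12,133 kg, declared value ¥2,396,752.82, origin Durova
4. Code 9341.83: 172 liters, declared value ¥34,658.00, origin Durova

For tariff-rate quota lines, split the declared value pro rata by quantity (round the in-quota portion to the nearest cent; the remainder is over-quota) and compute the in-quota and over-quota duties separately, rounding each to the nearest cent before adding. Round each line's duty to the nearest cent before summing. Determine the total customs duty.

¥664,156.87

Line 1 (2078.90, Asteth, 2,942 kg, ¥442,623.90):
Base rate for 2078.90 is 17%.
2078.90 has an FTA preferential rate, but origin Asteth is not Galay; base rate stands.
Duty = ¥442,623.90 × 17% = ¥75,246.06.
Line 2 (4573.35, Galay, 3,721 units, ¥749,669.87):
Base rate for 4573.35 is 2.5% + ¥0.35/unit.
Origin Galay qualifies under the Dureth–Galay agreement and 4573.35 is covered: preferential rate Free applies instead.
Duty = ¥749,669.87 × 0% = ¥0.00.
Line 3 (2389.69, Durova, 12,133 kg, ¥2,396,752.82):
Code 2389.69 is under a tariff-rate quota (threshold 4,924 kg). In-quota: 4,924 kg at 9%; over-quota: 7,209 kg at 35%.
Pro-rata value split: in-quota = ¥2,396,752.82 × 4,924/12,133 = ¥972,686.96; over-quota = ¥2,396,752.82 − ¥972,686.96 = ¥1,424,065.86.
In-quota duty = ¥972,686.96 × 9% = ¥87,541.83. Over-quota duty = ¥1,424,065.86 × 35% = ¥498,423.05.
Line duty = ¥87,541.83 + ¥498,423.05 = ¥585,964.88.
Line 4 (9341.83, Durova, 172 liters, ¥34,658.00):
Base rate for 9341.83 is 8.5%.
Duty = ¥34,658.00 × 8.5% = ¥2,945.93.
Total = ¥75,246.06 + ¥0.00 + ¥585,964.88 + ¥2,945.93 = ¥664,156.87.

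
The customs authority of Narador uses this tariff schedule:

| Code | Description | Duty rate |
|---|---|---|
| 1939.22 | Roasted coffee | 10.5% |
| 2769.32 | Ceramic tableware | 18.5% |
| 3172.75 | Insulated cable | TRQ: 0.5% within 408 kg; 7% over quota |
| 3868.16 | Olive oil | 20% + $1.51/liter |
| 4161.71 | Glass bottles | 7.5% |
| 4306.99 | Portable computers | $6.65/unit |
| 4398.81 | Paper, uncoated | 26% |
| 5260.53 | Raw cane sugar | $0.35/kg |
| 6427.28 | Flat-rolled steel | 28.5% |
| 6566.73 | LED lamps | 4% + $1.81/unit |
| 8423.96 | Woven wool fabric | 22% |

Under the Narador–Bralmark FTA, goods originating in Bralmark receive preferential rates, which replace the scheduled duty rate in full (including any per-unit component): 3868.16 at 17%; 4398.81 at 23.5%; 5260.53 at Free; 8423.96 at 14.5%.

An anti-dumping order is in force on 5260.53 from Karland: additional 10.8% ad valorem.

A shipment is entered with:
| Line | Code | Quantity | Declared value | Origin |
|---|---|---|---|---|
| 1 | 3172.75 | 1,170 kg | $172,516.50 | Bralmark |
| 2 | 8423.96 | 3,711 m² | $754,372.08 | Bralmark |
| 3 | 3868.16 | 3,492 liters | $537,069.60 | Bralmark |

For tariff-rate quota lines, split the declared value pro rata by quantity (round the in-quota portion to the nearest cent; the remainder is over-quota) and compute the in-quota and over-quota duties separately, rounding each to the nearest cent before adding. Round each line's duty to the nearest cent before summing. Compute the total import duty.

$208,851.56

Line 1 (3172.75, Bralmark, 1,170 kg, $172,516.50):
Code 3172.75 is under a tariff-rate quota (threshold 408 kg). In-quota: 408 kg at 0.5%; over-quota: 762 kg at 7%.
Pro-rata value split: in-quota = $172,516.50 × 408/1,170 = $60,159.60; over-quota = $172,516.50 − $60,159.60 = $112,356.90.
In-quota duty = $60,159.60 × 0.5% = $300.80. Over-quota duty = $112,356.90 × 7% = $7,864.98.
Line duty = $300.80 + $7,864.98 = $8,165.78.
Line 2 (8423.96, Bralmark, 3,711 m², $754,372.08):
Base rate for 8423.96 is 22%.
Origin Bralmark qualifies under the Narador–Bralmark agreement and 8423.96 is covered: preferential rate 14.5% applies instead.
Duty = $754,372.08 × 14.5% = $109,383.95.
Line 3 (3868.16, Bralmark, 3,492 liters, $537,069.60):
Base rate for 3868.16 is 20% + $1.51/liter.
Origin Bralmark qualifies under the Narador–Bralmark agreement and 3868.16 is covered: preferential rate 17% applies instead.
Duty = $537,069.60 × 17% = $91,301.83.
Total = $8,165.78 + $109,383.95 + $91,301.83 = $208,851.56.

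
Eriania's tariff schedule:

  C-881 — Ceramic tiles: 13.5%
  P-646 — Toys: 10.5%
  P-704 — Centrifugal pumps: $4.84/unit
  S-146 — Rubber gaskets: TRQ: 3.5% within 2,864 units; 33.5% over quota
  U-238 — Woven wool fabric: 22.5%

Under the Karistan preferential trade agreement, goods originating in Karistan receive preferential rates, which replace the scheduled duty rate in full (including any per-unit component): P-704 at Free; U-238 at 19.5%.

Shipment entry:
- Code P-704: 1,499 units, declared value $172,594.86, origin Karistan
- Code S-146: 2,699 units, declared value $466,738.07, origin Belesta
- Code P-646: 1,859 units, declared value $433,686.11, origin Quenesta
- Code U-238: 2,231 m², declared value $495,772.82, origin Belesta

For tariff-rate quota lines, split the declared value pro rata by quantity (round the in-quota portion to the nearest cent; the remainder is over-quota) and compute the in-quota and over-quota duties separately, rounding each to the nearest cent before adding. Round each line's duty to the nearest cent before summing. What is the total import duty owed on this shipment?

Line 1 (P-704, Karistan, 1,499 units, $172,594.86):
Base rate for P-704 is $4.84/unit.
Origin Karistan qualifies under the Eriania–Karistan agreement and P-704 is covered: preferential rate Free applies instead.
Duty = $172,594.86 × 0% = $0.00.
Line 2 (S-146, Belesta, 2,699 units, $466,738.07):
Code S-146 is under a tariff-rate quota (threshold 2,864 units). Quantity 2,699 units is within the quota, so the in-quota rate 3.5% applies to the full value.
Duty = $466,738.07 × 3.5% = $16,335.83.
Line 3 (P-646, Quenesta, 1,859 units, $433,686.11):
Base rate for P-646 is 10.5%.
Duty = $433,686.11 × 10.5% = $45,537.04.
Line 4 (U-238, Belesta, 2,231 m², $495,772.82):
Base rate for U-238 is 22.5%.
U-238 has an FTA preferential rate, but origin Belesta is not Karistan; base rate stands.
Duty = $495,772.82 × 22.5% = $111,548.88.
Total = $0.00 + $16,335.83 + $45,537.04 + $111,548.88 = $173,421.75.

$173,421.75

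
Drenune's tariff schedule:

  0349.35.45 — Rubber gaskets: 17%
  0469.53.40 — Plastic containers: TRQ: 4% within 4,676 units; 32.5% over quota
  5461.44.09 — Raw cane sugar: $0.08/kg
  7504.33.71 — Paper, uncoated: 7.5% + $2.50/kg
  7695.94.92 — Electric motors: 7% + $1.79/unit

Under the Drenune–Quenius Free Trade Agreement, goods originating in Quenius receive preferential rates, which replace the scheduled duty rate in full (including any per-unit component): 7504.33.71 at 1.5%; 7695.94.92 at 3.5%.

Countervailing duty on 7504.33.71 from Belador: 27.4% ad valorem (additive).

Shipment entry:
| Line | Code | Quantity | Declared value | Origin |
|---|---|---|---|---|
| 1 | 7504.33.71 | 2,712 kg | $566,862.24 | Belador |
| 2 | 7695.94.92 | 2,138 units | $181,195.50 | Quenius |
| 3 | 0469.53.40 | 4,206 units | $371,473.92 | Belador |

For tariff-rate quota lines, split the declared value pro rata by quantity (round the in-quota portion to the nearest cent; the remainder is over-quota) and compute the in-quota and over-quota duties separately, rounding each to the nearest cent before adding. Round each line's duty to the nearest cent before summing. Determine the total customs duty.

$225,815.72

Line 1 (7504.33.71, Belador, 2,712 kg, $566,862.24):
Base rate for 7504.33.71 is 7.5% + $2.50/kg.
7504.33.71 has an FTA preferential rate, but origin Belador is not Quenius; base rate stands.
Additional duty on 7504.33.71 from Belador: +27.4%. Applied ad valorem rate: 7.5% + 27.4% = 34.9%.
Duty = $566,862.24 × 34.9% + 2,712 × $2.50 = $204,614.92.
Line 2 (7695.94.92, Quenius, 2,138 units, $181,195.50):
Base rate for 7695.94.92 is 7% + $1.79/unit.
Origin Quenius qualifies under the Drenune–Quenius agreement and 7695.94.92 is covered: preferential rate 3.5% applies instead.
Duty = $181,195.50 × 3.5% = $6,341.84.
Line 3 (0469.53.40, Belador, 4,206 units, $371,473.92):
Code 0469.53.40 is under a tariff-rate quota (threshold 4,676 units). Quantity 4,206 units is within the quota, so the in-quota rate 4% applies to the full value.
Duty = $371,473.92 × 4% = $14,858.96.
Total = $204,614.92 + $6,341.84 + $14,858.96 = $225,815.72.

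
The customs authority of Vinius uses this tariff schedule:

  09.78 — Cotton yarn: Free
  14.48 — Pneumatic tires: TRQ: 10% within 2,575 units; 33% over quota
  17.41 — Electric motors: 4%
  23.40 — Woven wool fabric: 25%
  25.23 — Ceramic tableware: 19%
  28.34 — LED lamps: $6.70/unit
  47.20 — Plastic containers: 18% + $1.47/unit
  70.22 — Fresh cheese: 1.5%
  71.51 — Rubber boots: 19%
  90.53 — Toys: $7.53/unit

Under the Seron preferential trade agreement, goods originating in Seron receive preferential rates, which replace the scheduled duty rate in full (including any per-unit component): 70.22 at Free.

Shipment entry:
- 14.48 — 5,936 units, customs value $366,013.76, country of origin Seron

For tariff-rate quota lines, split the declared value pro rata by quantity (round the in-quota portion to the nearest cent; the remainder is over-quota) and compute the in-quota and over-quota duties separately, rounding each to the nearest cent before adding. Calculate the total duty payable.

Line 1 (14.48, Seron, 5,936 units, $366,013.76):
Code 14.48 is under a tariff-rate quota (threshold 2,575 units). In-quota: 2,575 units at 10%; over-quota: 3,361 units at 33%.
Pro-rata value split: in-quota = $366,013.76 × 2,575/5,936 = $158,774.50; over-quota = $366,013.76 − $158,774.50 = $207,239.26.
In-quota duty = $158,774.50 × 10% = $15,877.45. Over-quota duty = $207,239.26 × 33% = $68,388.96.
Line duty = $15,877.45 + $68,388.96 = $84,266.41.

$84,266.41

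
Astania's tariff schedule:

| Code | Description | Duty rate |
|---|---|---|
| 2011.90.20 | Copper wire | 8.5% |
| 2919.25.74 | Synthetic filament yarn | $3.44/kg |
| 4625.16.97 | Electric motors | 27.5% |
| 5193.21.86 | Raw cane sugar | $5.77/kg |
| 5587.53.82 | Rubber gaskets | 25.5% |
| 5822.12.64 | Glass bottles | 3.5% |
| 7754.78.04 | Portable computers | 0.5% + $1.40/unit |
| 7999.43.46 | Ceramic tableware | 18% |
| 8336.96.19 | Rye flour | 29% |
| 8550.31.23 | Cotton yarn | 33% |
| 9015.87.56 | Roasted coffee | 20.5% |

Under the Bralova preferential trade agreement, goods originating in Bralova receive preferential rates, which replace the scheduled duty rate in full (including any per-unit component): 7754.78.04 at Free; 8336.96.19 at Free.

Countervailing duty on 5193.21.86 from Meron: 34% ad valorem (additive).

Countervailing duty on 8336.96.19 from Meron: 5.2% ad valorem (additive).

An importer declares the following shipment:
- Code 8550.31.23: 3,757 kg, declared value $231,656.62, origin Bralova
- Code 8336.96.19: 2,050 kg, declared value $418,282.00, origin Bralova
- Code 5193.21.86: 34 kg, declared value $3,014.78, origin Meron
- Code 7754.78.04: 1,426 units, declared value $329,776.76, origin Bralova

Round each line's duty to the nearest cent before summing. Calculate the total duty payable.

Line 1 (8550.31.23, Bralova, 3,757 kg, $231,656.62):
Base rate for 8550.31.23 is 33%.
Origin Bralova is the FTA partner but 8550.31.23 is not on the preference list; base rate stands.
Duty = $231,656.62 × 33% = $76,446.68.
Line 2 (8336.96.19, Bralova, 2,050 kg, $418,282.00):
Base rate for 8336.96.19 is 29%.
Origin Bralova qualifies under the Astania–Bralova agreement and 8336.96.19 is covered: preferential rate Free applies instead.
The additional-duty order on 8336.96.19 targets Meron, not Bralova; it does not apply.
Duty = $418,282.00 × 0% = $0.00.
Line 3 (5193.21.86, Meron, 34 kg, $3,014.78):
Base rate for 5193.21.86 is $5.77/kg.
Additional duty on 5193.21.86 from Meron: +34% ad valorem. Applied ad valorem rate = 34%.
Duty = $3,014.78 × 34% + 34 × $5.77 = $1,221.21.
Line 4 (7754.78.04, Bralova, 1,426 units, $329,776.76):
Base rate for 7754.78.04 is 0.5% + $1.40/unit.
Origin Bralova qualifies under the Astania–Bralova agreement and 7754.78.04 is covered: preferential rate Free applies instead.
Duty = $329,776.76 × 0% = $0.00.
Total = $76,446.68 + $0.00 + $1,221.21 + $0.00 = $77,667.89.

$77,667.89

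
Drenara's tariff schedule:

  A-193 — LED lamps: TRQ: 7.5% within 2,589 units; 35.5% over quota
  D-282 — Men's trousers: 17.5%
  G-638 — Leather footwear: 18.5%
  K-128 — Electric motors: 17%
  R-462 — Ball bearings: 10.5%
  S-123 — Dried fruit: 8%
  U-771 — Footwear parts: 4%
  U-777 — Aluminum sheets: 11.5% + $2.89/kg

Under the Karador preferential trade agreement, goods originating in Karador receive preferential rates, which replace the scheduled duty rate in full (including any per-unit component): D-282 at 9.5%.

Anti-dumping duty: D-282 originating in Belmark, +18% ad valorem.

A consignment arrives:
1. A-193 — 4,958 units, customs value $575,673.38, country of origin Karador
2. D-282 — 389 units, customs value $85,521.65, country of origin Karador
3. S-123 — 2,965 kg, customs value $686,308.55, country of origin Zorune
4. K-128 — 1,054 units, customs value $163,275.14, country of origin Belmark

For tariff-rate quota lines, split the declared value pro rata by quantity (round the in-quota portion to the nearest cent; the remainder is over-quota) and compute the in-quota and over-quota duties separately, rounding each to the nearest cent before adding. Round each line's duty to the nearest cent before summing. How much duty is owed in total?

$210,979.60

Line 1 (A-193, Karador, 4,958 units, $575,673.38):
Code A-193 is under a tariff-rate quota (threshold 2,589 units). In-quota: 2,589 units at 7.5%; over-quota: 2,369 units at 35.5%.
Pro-rata value split: in-quota = $575,673.38 × 2,589/4,958 = $300,608.79; over-quota = $575,673.38 − $300,608.79 = $275,064.59.
In-quota duty = $300,608.79 × 7.5% = $22,545.66. Over-quota duty = $275,064.59 × 35.5% = $97,647.93.
Line duty = $22,545.66 + $97,647.93 = $120,193.59.
Line 2 (D-282, Karador, 389 units, $85,521.65):
Base rate for D-282 is 17.5%.
Origin Karador qualifies under the Drenara–Karador agreement and D-282 is covered: preferential rate 9.5% applies instead.
The additional-duty order on D-282 targets Belmark, not Karador; it does not apply.
Duty = $85,521.65 × 9.5% = $8,124.56.
Line 3 (S-123, Zorune, 2,965 kg, $686,308.55):
Base rate for S-123 is 8%.
Duty = $686,308.55 × 8% = $54,904.68.
Line 4 (K-128, Belmark, 1,054 units, $163,275.14):
Base rate for K-128 is 17%.
Duty = $163,275.14 × 17% = $27,756.77.
Total = $120,193.59 + $8,124.56 + $54,904.68 + $27,756.77 = $210,979.60.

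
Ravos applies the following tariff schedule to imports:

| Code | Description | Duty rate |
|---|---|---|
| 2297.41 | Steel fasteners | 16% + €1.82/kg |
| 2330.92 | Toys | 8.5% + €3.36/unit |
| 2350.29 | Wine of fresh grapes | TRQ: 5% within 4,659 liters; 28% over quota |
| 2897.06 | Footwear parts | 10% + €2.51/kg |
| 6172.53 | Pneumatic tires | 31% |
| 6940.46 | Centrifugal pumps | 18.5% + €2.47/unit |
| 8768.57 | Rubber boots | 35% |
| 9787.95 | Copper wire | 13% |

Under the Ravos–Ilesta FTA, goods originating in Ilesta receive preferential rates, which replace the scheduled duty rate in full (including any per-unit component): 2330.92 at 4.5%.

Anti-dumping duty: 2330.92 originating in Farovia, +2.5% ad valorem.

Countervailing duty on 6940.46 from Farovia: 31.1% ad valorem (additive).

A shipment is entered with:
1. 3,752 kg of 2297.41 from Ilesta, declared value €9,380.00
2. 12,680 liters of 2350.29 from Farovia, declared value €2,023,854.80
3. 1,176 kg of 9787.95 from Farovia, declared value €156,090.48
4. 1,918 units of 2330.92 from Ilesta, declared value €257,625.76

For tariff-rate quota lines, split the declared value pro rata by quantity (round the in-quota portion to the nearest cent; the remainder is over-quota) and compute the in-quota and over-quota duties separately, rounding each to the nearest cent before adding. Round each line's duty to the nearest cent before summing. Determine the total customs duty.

Line 1 (2297.41, Ilesta, 3,752 kg, €9,380.00):
Base rate for 2297.41 is 16% + €1.82/kg.
Origin Ilesta is the FTA partner but 2297.41 is not on the preference list; base rate stands.
Duty = €9,380.00 × 16% + 3,752 × €1.82 = €8,329.44.
Line 2 (2350.29, Farovia, 12,680 liters, €2,023,854.80):
Code 2350.29 is under a tariff-rate quota (threshold 4,659 liters). In-quota: 4,659 liters at 5%; over-quota: 8,021 liters at 28%.
Pro-rata value split: in-quota = €2,023,854.80 × 4,659/12,680 = €743,622.99; over-quota = €2,023,854.80 − €743,622.99 = €1,280,231.81.
In-quota duty = €743,622.99 × 5% = €37,181.15. Over-quota duty = €1,280,231.81 × 28% = €358,464.91.
Line duty = €37,181.15 + €358,464.91 = €395,646.06.
Line 3 (9787.95, Farovia, 1,176 kg, €156,090.48):
Base rate for 9787.95 is 13%.
Duty = €156,090.48 × 13% = €20,291.76.
Line 4 (2330.92, Ilesta, 1,918 units, €257,625.76):
Base rate for 2330.92 is 8.5% + €3.36/unit.
Origin Ilesta qualifies under the Ravos–Ilesta agreement and 2330.92 is covered: preferential rate 4.5% applies instead.
The additional-duty order on 2330.92 targets Farovia, not Ilesta; it does not apply.
Duty = €257,625.76 × 4.5% = €11,593.16.
Total = €8,329.44 + €395,646.06 + €20,291.76 + €11,593.16 = €435,860.42.

€435,860.42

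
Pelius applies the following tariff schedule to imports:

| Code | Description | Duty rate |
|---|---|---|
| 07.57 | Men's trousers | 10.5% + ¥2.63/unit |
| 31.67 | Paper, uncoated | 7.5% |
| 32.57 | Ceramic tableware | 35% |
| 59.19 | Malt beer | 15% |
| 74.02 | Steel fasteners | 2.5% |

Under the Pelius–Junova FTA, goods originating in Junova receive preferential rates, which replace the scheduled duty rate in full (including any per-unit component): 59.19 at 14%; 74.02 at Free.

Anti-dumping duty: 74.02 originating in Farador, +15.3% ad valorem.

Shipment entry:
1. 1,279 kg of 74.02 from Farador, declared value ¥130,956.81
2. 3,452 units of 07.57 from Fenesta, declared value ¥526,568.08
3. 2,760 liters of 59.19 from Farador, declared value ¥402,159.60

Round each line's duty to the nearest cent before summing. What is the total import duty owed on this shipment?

¥148,002.66

Line 1 (74.02, Farador, 1,279 kg, ¥130,956.81):
Base rate for 74.02 is 2.5%.
74.02 has an FTA preferential rate, but origin Farador is not Junova; base rate stands.
Additional duty on 74.02 from Farador: +15.3%. Applied ad valorem rate: 2.5% + 15.3% = 17.8%.
Duty = ¥130,956.81 × 17.8% = ¥23,310.31.
Line 2 (07.57, Fenesta, 3,452 units, ¥526,568.08):
Base rate for 07.57 is 10.5% + ¥2.63/unit.
Duty = ¥526,568.08 × 10.5% + 3,452 × ¥2.63 = ¥64,368.41.
Line 3 (59.19, Farador, 2,760 liters, ¥402,159.60):
Base rate for 59.19 is 15%.
59.19 has an FTA preferential rate, but origin Farador is not Junova; base rate stands.
Duty = ¥402,159.60 × 15% = ¥60,323.94.
Total = ¥23,310.31 + ¥64,368.41 + ¥60,323.94 = ¥148,002.66.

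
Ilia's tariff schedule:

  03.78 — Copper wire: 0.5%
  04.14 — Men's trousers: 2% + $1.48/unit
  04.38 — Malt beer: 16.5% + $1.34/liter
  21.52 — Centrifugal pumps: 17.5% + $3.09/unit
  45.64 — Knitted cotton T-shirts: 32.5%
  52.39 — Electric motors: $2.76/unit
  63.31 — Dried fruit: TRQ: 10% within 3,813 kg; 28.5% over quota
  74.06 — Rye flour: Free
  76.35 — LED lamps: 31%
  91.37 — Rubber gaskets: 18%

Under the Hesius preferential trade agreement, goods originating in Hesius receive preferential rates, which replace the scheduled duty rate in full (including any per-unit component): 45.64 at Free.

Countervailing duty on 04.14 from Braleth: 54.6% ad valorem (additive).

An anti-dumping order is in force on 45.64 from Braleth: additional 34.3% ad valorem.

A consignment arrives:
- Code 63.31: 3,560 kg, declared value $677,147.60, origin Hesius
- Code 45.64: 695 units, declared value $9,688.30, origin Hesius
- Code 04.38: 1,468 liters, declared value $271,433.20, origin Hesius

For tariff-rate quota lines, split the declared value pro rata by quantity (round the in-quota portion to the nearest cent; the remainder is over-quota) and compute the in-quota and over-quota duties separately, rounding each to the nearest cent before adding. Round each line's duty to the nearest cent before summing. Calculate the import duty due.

Line 1 (63.31, Hesius, 3,560 kg, $677,147.60):
Code 63.31 is under a tariff-rate quota (threshold 3,813 kg). Quantity 3,560 kg is within the quota, so the in-quota rate 10% applies to the full value.
Duty = $677,147.60 × 10% = $67,714.76.
Line 2 (45.64, Hesius, 695 units, $9,688.30):
Base rate for 45.64 is 32.5%.
Origin Hesius qualifies under the Ilia–Hesius agreement and 45.64 is covered: preferential rate Free applies instead.
The additional-duty order on 45.64 targets Braleth, not Hesius; it does not apply.
Duty = $9,688.30 × 0% = $0.00.
Line 3 (04.38, Hesius, 1,468 liters, $271,433.20):
Base rate for 04.38 is 16.5% + $1.34/liter.
Origin Hesius is the FTA partner but 04.38 is not on the preference list; base rate stands.
Duty = $271,433.20 × 16.5% + 1,468 × $1.34 = $46,753.60.
Total = $67,714.76 + $0.00 + $46,753.60 = $114,468.36.

$114,468.36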